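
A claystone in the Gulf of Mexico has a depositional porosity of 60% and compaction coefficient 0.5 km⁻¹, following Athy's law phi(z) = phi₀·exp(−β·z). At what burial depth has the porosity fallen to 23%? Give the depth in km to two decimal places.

Invert Athy's law: z = ln(phi₀/phi) / β
z = ln(0.6/0.23) / 0.5 = ln(2.609) / 0.5 = 0.9589 / 0.5 = 1.918 km

1.92 km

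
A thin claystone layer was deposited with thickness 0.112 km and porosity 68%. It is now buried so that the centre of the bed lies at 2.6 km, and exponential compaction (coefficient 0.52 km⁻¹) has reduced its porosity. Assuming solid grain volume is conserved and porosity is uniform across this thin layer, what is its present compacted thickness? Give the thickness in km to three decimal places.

Porosity at 2.6 km: phi = 0.68·exp(−0.52×2.6) = 0.1759
Solid-volume conservation: h(1−phi) = h₀(1−phi₀) ⇒ h = h₀·(1−phi₀)/(1−phi)
h = 0.112 × (1 − 0.68)/(1 − 0.1759) = 0.112 × 0.3883 = 0.0435 km

0.043 km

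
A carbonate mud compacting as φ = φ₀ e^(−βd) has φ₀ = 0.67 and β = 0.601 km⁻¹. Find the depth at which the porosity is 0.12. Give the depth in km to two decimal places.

2.86 km

Invert Athy's law: d = ln(φ₀/φ) / β
d = ln(0.67/0.12) / 0.601 = ln(5.583) / 0.601 = 1.7198 / 0.601 = 2.862 km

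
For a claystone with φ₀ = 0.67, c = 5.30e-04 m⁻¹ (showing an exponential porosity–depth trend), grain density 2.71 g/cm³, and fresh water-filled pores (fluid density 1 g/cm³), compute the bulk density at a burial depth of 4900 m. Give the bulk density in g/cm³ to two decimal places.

2.62 g/cm³

Working in km (1 km = 1000 m; c in km⁻¹ = c in m⁻¹ × 1000):
Porosity at depth: φ = 0.67·exp(−0.53×4.9) = 0.67×0.0745 = 0.0499
Bulk density: ρ_b = (1−φ)ρ_g + φ·ρ_f = 0.9501×2.71 + 0.0499×1
       = 2.575 + 0.050 = 2.625 g/cm³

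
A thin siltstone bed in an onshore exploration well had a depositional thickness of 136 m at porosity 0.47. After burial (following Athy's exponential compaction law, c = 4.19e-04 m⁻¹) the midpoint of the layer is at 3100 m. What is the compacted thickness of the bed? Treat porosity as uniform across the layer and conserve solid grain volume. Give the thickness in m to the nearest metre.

83 m

Working in km (1 km = 1000 m; c in km⁻¹ = c in m⁻¹ × 1000):
Porosity at 3.1 km: n = 0.47·exp(−0.419×3.1) = 0.1282
Solid-volume conservation: h(1−n) = h₀(1−n₀) ⇒ h = h₀·(1−n₀)/(1−n)
h = 0.136 × (1 − 0.47)/(1 − 0.1282) = 0.136 × 0.6080 = 0.0827 km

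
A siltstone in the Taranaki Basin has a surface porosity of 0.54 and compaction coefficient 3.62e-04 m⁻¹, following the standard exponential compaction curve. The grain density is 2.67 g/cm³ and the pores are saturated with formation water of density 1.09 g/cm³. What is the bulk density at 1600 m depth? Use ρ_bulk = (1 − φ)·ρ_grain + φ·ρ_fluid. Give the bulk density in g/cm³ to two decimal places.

Working in km (1 km = 1000 m; k in km⁻¹ = k in m⁻¹ × 1000):
Porosity at depth: phi = 0.54·exp(−0.362×1.6) = 0.54×0.5603 = 0.3026
Bulk density: ρ_b = (1−phi)ρ_g + phi·ρ_f = 0.6974×2.67 + 0.3026×1.09
       = 1.862 + 0.330 = 2.192 g/cm³

2.19 g/cm³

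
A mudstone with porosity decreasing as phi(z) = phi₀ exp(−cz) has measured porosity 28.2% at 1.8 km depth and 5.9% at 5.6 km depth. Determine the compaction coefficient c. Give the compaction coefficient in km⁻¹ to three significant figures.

Athy: phi(z) = phi₀ e^(−cz) ⇒ phi₁/phi₂ = e^{c(z₂−z₁)} ⇒ c = ln(phi₁/phi₂)/(z₂−z₁)
c = ln(0.282/0.059) / (5.6 − 1.8) = ln(4.78) / 3.8 = 1.5644 / 3.8 = 0.4117 km⁻¹

0.412 km⁻¹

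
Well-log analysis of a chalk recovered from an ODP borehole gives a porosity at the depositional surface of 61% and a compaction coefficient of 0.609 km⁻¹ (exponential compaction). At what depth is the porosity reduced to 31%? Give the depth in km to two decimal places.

1.11 km

Invert Athy's law: Z = ln(phi₀/phi) / β
Z = ln(0.61/0.31) / 0.609 = ln(1.968) / 0.609 = 0.6769 / 0.609 = 1.111 km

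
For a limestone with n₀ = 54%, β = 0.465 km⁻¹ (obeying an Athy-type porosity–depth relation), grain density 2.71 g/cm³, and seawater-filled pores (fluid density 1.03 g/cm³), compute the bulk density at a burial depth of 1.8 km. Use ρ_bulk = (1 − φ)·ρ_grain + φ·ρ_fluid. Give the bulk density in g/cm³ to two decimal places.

2.32 g/cm³

Porosity at depth: n = 0.54·exp(−0.465×1.8) = 0.54×0.4330 = 0.2338
Bulk density: ρ_b = (1−n)ρ_g + n·ρ_f = 0.7662×2.71 + 0.2338×1.03
       = 2.076 + 0.241 = 2.317 g/cm³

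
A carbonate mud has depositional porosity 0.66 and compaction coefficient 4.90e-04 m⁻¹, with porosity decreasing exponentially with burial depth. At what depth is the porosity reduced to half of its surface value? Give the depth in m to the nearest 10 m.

1410 m

Working in km (1 km = 1000 m; k in km⁻¹ = k in m⁻¹ × 1000):
φ/φ₀ = 1/2 ⇒ exp(−k·d) = 1/2 ⇒ d = ln(2) / k
d = 0.6931 / 0.49 = 1.415 km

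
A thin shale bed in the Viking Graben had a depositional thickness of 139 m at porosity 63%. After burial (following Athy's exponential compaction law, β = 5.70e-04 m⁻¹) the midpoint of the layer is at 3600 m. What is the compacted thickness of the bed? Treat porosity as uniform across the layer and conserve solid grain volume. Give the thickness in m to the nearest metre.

Working in km (1 km = 1000 m; β in km⁻¹ = β in m⁻¹ × 1000):
Porosity at 3.6 km: φ = 0.63·exp(−0.57×3.6) = 0.0809
Solid-volume conservation: h(1−φ) = h₀(1−φ₀) ⇒ h = h₀·(1−φ₀)/(1−φ)
h = 0.139 × (1 − 0.63)/(1 − 0.0809) = 0.139 × 0.4026 = 0.0560 km

56 m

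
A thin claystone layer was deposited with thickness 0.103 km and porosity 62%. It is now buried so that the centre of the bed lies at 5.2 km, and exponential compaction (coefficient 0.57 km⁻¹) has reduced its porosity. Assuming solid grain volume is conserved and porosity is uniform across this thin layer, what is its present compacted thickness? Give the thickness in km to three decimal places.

Porosity at 5.2 km: n = 0.62·exp(−0.57×5.2) = 0.0320
Solid-volume conservation: h(1−n) = h₀(1−n₀) ⇒ h = h₀·(1−n₀)/(1−n)
h = 0.103 × (1 − 0.62)/(1 − 0.0320) = 0.103 × 0.3926 = 0.0404 km

0.040 km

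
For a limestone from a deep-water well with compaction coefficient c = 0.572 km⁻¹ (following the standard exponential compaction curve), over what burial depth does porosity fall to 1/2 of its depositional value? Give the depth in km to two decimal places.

φ/φ₀ = 1/2 ⇒ exp(−c·Z) = 1/2 ⇒ Z = ln(2) / c
Z = 0.6931 / 0.572 = 1.212 km

1.21 km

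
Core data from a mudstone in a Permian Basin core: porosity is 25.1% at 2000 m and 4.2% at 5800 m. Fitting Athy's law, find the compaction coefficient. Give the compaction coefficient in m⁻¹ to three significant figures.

0.000470 m⁻¹

Working in km (1 km = 1000 m; c in km⁻¹ = c in m⁻¹ × 1000):
Athy: n(z) = n₀ e^(−cz) ⇒ n₁/n₂ = e^{c(z₂−z₁)} ⇒ c = ln(n₁/n₂)/(z₂−z₁)
c = ln(0.251/0.042) / (5.8 − 2) = ln(5.976) / 3.8 = 1.7878 / 3.8 = 0.4705 km⁻¹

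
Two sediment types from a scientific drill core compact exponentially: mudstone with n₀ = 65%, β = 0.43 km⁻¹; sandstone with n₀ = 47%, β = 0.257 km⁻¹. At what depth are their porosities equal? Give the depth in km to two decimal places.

Set n₀ₐ e^(−βₐz) = n₀ᵦ e^(−βᵦz) ⇒ ln(n₀ₐ/n₀ᵦ) = (βₐ − βᵦ)·z
z = ln(0.65/0.47) / (0.43 − 0.257) = 0.3242 / 0.173 = 1.874 km

1.87 km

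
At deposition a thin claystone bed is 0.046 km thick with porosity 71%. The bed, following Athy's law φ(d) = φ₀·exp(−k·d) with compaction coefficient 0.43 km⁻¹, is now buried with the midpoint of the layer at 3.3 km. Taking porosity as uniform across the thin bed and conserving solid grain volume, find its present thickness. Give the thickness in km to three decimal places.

Porosity at 3.3 km: φ = 0.71·exp(−0.43×3.3) = 0.1718
Solid-volume conservation: h(1−φ) = h₀(1−φ₀) ⇒ h = h₀·(1−φ₀)/(1−φ)
h = 0.046 × (1 − 0.71)/(1 − 0.1718) = 0.046 × 0.3502 = 0.0161 km

0.016 km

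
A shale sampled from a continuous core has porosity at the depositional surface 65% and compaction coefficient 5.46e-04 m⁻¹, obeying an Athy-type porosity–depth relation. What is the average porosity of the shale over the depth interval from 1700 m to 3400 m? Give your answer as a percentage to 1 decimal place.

16.7%

Working in km (1 km = 1000 m; β in km⁻¹ = β in m⁻¹ × 1000):
⟨φ⟩ = (1/(Z₂−Z₁)) ∫ φ₀ e^(−βZ) dZ = φ₀·(e^(−β·Z₁) − e^(−β·Z₂)) / (β·(Z₂−Z₁))
e^(−0.546×1.7) = 0.3953; e^(−0.546×3.4) = 0.1562
⟨φ⟩ = 0.65 × (0.3953 − 0.1562) / (0.546 × 1.7) = 0.65 × 0.2575 = 0.1674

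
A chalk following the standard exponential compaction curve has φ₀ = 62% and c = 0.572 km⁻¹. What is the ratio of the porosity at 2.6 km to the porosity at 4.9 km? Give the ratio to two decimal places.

φ(d₁)/φ(d₂) = e^(−c·d₁)/e^(−c·d₂) = e^{c(d₂−d₁)}
= exp(0.572 × 2.3) = exp(1.316) = 3.7270

3.73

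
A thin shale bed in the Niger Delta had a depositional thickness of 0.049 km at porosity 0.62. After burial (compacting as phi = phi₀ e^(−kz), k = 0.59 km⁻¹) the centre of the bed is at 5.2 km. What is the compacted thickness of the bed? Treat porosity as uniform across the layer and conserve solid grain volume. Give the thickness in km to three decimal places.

Porosity at 5.2 km: phi = 0.62·exp(−0.59×5.2) = 0.0288
Solid-volume conservation: h(1−phi) = h₀(1−phi₀) ⇒ h = h₀·(1−phi₀)/(1−phi)
h = 0.049 × (1 − 0.62)/(1 − 0.0288) = 0.049 × 0.3913 = 0.0192 km

0.019 km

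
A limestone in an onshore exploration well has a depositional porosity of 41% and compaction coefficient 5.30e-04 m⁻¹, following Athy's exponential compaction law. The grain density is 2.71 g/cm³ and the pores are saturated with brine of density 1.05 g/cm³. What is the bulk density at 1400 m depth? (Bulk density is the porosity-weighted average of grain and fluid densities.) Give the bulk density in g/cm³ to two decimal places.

2.39 g/cm³

Working in km (1 km = 1000 m; k in km⁻¹ = k in m⁻¹ × 1000):
Porosity at depth: φ = 0.41·exp(−0.53×1.4) = 0.41×0.4762 = 0.1952
Bulk density: ρ_b = (1−φ)ρ_g + φ·ρ_f = 0.8048×2.71 + 0.1952×1.05
       = 2.181 + 0.205 = 2.386 g/cm³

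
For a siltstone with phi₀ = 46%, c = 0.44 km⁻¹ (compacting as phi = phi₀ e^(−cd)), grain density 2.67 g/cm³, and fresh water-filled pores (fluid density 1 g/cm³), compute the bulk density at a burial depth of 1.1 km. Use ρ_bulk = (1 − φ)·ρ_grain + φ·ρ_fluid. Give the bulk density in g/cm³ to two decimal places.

Porosity at depth: phi = 0.46·exp(−0.44×1.1) = 0.46×0.6163 = 0.2835
Bulk density: ρ_b = (1−phi)ρ_g + phi·ρ_f = 0.7165×2.67 + 0.2835×1
       = 1.913 + 0.284 = 2.197 g/cm³

2.20 g/cm³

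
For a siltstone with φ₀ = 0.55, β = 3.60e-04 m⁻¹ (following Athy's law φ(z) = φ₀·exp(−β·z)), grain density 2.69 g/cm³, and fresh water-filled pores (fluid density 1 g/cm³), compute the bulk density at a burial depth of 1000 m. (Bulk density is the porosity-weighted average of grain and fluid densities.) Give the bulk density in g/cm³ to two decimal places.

Working in km (1 km = 1000 m; β in km⁻¹ = β in m⁻¹ × 1000):
Porosity at depth: φ = 0.55·exp(−0.36×1) = 0.55×0.6977 = 0.3837
Bulk density: ρ_b = (1−φ)ρ_g + φ·ρ_f = 0.6163×2.69 + 0.3837×1
       = 1.658 + 0.384 = 2.042 g/cm³

2.04 g/cm³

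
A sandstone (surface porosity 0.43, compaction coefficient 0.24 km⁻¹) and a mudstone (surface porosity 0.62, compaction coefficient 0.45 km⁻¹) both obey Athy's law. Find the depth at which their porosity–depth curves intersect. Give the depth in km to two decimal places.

1.74 km

Set phi₀ₐ e^(−βₐz) = phi₀ᵦ e^(−βᵦz) ⇒ ln(phi₀ₐ/phi₀ᵦ) = (βₐ − βᵦ)·z
z = ln(0.43/0.62) / (0.24 − 0.45) = -0.3659 / -0.21 = 1.743 km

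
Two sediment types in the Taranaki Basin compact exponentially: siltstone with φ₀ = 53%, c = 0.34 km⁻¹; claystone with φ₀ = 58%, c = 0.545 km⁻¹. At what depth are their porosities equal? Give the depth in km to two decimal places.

0.44 km

Set φ₀ₐ e^(−cₐZ) = φ₀ᵦ e^(−cᵦZ) ⇒ ln(φ₀ₐ/φ₀ᵦ) = (cₐ − cᵦ)·Z
Z = ln(0.53/0.58) / (0.34 − 0.545) = -0.0902 / -0.205 = 0.440 km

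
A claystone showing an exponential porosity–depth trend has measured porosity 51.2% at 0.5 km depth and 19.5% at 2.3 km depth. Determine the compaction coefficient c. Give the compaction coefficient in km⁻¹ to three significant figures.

0.536 km⁻¹

Athy: phi(Z) = phi₀ e^(−cZ) ⇒ phi₁/phi₂ = e^{c(Z₂−Z₁)} ⇒ c = ln(phi₁/phi₂)/(Z₂−Z₁)
c = ln(0.512/0.195) / (2.3 − 0.5) = ln(2.626) / 1.8 = 0.9653 / 1.8 = 0.5363 km⁻¹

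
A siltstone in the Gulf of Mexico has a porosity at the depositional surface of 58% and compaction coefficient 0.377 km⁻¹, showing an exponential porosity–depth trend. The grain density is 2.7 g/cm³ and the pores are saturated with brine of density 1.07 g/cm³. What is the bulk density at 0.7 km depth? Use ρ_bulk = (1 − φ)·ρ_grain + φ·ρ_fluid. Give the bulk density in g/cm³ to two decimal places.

1.97 g/cm³

Porosity at depth: phi = 0.58·exp(−0.377×0.7) = 0.58×0.7681 = 0.4455
Bulk density: ρ_b = (1−phi)ρ_g + phi·ρ_f = 0.5545×2.7 + 0.4455×1.07
       = 1.497 + 0.477 = 1.974 g/cm³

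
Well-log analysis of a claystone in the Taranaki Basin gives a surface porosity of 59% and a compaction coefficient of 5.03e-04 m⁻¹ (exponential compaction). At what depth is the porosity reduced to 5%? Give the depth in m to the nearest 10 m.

Working in km (1 km = 1000 m; k in km⁻¹ = k in m⁻¹ × 1000):
Invert Athy's law: d = ln(n₀/n) / k
d = ln(0.59/0.05) / 0.503 = ln(11.8) / 0.503 = 2.4681 / 0.503 = 4.907 km

4910 m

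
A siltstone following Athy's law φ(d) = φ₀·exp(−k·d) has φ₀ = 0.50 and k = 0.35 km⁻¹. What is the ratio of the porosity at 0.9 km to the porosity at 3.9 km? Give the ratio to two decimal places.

φ(d₁)/φ(d₂) = e^(−k·d₁)/e^(−k·d₂) = e^{k(d₂−d₁)}
= exp(0.35 × 3) = exp(1.05) = 2.8577

2.86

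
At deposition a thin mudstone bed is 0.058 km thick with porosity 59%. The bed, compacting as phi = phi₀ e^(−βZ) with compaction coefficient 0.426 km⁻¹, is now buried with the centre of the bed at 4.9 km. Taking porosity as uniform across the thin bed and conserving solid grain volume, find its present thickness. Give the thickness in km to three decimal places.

0.026 km

Porosity at 4.9 km: phi = 0.59·exp(−0.426×4.9) = 0.0732
Solid-volume conservation: h(1−phi) = h₀(1−phi₀) ⇒ h = h₀·(1−phi₀)/(1−phi)
h = 0.058 × (1 − 0.59)/(1 − 0.0732) = 0.058 × 0.4424 = 0.0257 km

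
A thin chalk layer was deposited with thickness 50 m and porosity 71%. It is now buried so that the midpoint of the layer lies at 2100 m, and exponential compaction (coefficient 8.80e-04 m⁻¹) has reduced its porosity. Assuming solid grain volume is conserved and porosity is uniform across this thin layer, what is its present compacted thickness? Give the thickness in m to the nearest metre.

16 m

Working in km (1 km = 1000 m; k in km⁻¹ = k in m⁻¹ × 1000):
Porosity at 2.1 km: n = 0.71·exp(−0.88×2.1) = 0.1119
Solid-volume conservation: h(1−n) = h₀(1−n₀) ⇒ h = h₀·(1−n₀)/(1−n)
h = 0.05 × (1 − 0.71)/(1 − 0.1119) = 0.05 × 0.3265 = 0.0163 km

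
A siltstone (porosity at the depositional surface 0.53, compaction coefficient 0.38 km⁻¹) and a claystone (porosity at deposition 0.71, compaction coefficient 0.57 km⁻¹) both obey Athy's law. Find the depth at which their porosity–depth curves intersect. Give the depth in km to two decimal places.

Set φ₀ₐ e^(−cₐZ) = φ₀ᵦ e^(−cᵦZ) ⇒ ln(φ₀ₐ/φ₀ᵦ) = (cₐ − cᵦ)·Z
Z = ln(0.53/0.71) / (0.38 − 0.57) = -0.2924 / -0.19 = 1.539 km

1.54 km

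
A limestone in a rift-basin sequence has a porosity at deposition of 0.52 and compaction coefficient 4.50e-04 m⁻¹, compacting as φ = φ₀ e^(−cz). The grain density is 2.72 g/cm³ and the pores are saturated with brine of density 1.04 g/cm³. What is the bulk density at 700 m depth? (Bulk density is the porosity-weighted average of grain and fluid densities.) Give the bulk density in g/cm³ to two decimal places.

2.08 g/cm³

Working in km (1 km = 1000 m; c in km⁻¹ = c in m⁻¹ × 1000):
Porosity at depth: φ = 0.52·exp(−0.45×0.7) = 0.52×0.7298 = 0.3795
Bulk density: ρ_b = (1−φ)ρ_g + φ·ρ_f = 0.6205×2.72 + 0.3795×1.04
       = 1.688 + 0.395 = 2.082 g/cm³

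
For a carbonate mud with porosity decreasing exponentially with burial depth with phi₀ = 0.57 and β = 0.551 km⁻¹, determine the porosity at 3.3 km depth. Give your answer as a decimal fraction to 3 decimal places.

0.093

phi = phi₀·exp(−β·d) = 0.57 × exp(−0.551 × 3.3) = 0.57 × exp(−1.818)
  = 0.57 × 0.1623 = 0.0925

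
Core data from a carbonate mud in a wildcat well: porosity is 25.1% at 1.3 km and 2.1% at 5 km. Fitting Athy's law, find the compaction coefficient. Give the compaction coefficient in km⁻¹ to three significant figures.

Athy: n(d) = n₀ e^(−kd) ⇒ n₁/n₂ = e^{k(d₂−d₁)} ⇒ k = ln(n₁/n₂)/(d₂−d₁)
k = ln(0.251/0.021) / (5 − 1.3) = ln(11.95) / 3.7 = 2.4809 / 3.7 = 0.6705 km⁻¹

0.671 km⁻¹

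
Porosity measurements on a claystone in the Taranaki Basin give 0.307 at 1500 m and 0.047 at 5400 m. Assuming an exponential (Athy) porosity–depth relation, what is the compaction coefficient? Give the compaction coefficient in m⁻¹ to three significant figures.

Working in km (1 km = 1000 m; c in km⁻¹ = c in m⁻¹ × 1000):
Athy: phi(d) = phi₀ e^(−cd) ⇒ phi₁/phi₂ = e^{c(d₂−d₁)} ⇒ c = ln(phi₁/phi₂)/(d₂−d₁)
c = ln(0.307/0.047) / (5.4 − 1.5) = ln(6.532) / 3.9 = 1.8767 / 3.9 = 0.4812 km⁻¹

0.000481 m⁻¹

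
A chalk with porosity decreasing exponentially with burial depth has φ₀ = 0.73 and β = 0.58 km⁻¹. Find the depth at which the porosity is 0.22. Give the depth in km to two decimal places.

2.07 km

Invert Athy's law: Z = ln(φ₀/φ) / β
Z = ln(0.73/0.22) / 0.58 = ln(3.318) / 0.58 = 1.1994 / 0.58 = 2.068 km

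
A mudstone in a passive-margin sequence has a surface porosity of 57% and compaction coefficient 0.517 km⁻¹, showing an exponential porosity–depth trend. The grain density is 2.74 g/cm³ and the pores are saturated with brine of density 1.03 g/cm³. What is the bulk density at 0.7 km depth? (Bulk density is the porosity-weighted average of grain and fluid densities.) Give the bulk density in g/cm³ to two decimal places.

2.06 g/cm³

Porosity at depth: n = 0.57·exp(−0.517×0.7) = 0.57×0.6964 = 0.3969
Bulk density: ρ_b = (1−n)ρ_g + n·ρ_f = 0.6031×2.74 + 0.3969×1.03
       = 1.652 + 0.409 = 2.061 g/cm³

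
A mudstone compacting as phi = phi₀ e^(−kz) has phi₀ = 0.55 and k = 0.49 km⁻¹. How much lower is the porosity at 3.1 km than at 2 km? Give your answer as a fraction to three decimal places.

0.086

phi(2) = 0.55·e^(−0.49×2) = 0.2064
phi(3.1) = 0.55·e^(−0.49×3.1) = 0.1204
Δphi = 0.2064 − 0.1204 = 0.0860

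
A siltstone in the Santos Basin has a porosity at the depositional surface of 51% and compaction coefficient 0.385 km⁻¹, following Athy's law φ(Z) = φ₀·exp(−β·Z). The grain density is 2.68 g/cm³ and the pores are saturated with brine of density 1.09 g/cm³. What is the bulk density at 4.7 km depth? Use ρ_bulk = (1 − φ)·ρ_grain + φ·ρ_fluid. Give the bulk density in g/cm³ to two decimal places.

Porosity at depth: φ = 0.51·exp(−0.385×4.7) = 0.51×0.1637 = 0.0835
Bulk density: ρ_b = (1−φ)ρ_g + φ·ρ_f = 0.9165×2.68 + 0.0835×1.09
       = 2.456 + 0.091 = 2.547 g/cm³

2.55 g/cm³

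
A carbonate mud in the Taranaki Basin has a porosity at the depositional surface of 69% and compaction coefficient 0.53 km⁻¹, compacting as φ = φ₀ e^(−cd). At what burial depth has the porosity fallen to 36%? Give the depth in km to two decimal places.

1.23 km

Invert Athy's law: d = ln(φ₀/φ) / c
d = ln(0.69/0.36) / 0.53 = ln(1.917) / 0.53 = 0.6506 / 0.53 = 1.228 km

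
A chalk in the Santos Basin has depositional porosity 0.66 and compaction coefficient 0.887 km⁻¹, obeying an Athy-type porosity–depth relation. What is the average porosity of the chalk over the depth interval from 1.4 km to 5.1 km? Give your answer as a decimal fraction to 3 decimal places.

⟨φ⟩ = (1/(z₂−z₁)) ∫ φ₀ e^(−kz) dz = φ₀·(e^(−k·z₁) − e^(−k·z₂)) / (k·(z₂−z₁))
e^(−0.887×1.4) = 0.2889; e^(−0.887×5.1) = 0.0108
⟨φ⟩ = 0.66 × (0.2889 − 0.0108) / (0.887 × 3.7) = 0.66 × 0.0847 = 0.0559

0.056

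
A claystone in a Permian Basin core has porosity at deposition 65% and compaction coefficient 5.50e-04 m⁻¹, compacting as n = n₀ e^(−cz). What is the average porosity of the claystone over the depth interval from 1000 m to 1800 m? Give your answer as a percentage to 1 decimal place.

Working in km (1 km = 1000 m; c in km⁻¹ = c in m⁻¹ × 1000):
⟨n⟩ = (1/(z₂−z₁)) ∫ n₀ e^(−cz) dz = n₀·(e^(−c·z₁) − e^(−c·z₂)) / (c·(z₂−z₁))
e^(−0.55×1) = 0.5769; e^(−0.55×1.8) = 0.3716
⟨n⟩ = 0.65 × (0.5769 − 0.3716) / (0.55 × 0.8) = 0.65 × 0.4668 = 0.3034

30.3%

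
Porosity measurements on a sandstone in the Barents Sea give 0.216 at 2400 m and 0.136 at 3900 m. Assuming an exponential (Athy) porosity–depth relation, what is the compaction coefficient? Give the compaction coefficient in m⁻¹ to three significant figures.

Working in km (1 km = 1000 m; c in km⁻¹ = c in m⁻¹ × 1000):
Athy: phi(Z) = phi₀ e^(−cZ) ⇒ phi₁/phi₂ = e^{c(Z₂−Z₁)} ⇒ c = ln(phi₁/phi₂)/(Z₂−Z₁)
c = ln(0.216/0.136) / (3.9 − 2.4) = ln(1.588) / 1.5 = 0.4626 / 1.5 = 0.3084 km⁻¹

0.000308 m⁻¹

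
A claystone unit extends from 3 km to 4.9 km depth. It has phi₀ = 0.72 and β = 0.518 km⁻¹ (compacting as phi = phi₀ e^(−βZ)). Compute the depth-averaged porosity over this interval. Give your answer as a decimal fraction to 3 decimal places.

⟨phi⟩ = (1/(Z₂−Z₁)) ∫ phi₀ e^(−βZ) dZ = phi₀·(e^(−β·Z₁) − e^(−β·Z₂)) / (β·(Z₂−Z₁))
e^(−0.518×3) = 0.2114; e^(−0.518×4.9) = 0.0790
⟨phi⟩ = 0.72 × (0.2114 − 0.0790) / (0.518 × 1.9) = 0.72 × 0.1345 = 0.0969

0.097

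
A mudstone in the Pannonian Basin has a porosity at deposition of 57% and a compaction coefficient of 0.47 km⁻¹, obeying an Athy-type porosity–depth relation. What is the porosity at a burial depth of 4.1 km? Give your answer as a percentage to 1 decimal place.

8.3%

phi = phi₀·exp(−k·z) = 0.57 × exp(−0.47 × 4.1) = 0.57 × exp(−1.927)
  = 0.57 × 0.1456 = 0.0830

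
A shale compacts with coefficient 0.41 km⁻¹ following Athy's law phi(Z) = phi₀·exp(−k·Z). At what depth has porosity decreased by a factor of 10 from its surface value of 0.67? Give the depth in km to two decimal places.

phi/phi₀ = 1/10 ⇒ exp(−k·Z) = 1/10 ⇒ Z = ln(10) / k
Z = 2.3026 / 0.41 = 5.616 km

5.62 km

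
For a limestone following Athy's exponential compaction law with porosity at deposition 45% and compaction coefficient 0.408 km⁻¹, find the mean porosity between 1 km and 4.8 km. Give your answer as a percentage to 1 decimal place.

15.2%

⟨n⟩ = (1/(d₂−d₁)) ∫ n₀ e^(−kd) dd = n₀·(e^(−k·d₁) − e^(−k·d₂)) / (k·(d₂−d₁))
e^(−0.408×1) = 0.6650; e^(−0.408×4.8) = 0.1411
⟨n⟩ = 0.45 × (0.6650 − 0.1411) / (0.408 × 3.8) = 0.45 × 0.3379 = 0.1521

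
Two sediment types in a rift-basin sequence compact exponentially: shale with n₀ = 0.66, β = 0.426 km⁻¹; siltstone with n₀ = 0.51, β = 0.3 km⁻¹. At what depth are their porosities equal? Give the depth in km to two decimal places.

2.05 km

Set n₀ₐ e^(−βₐd) = n₀ᵦ e^(−βᵦd) ⇒ ln(n₀ₐ/n₀ᵦ) = (βₐ − βᵦ)·d
d = ln(0.66/0.51) / (0.426 − 0.3) = 0.2578 / 0.126 = 2.046 km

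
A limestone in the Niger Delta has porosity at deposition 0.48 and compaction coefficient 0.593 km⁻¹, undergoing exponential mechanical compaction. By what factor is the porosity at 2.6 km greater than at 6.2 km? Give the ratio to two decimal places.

n(z₁)/n(z₂) = e^(−k·z₁)/e^(−k·z₂) = e^{k(z₂−z₁)}
= exp(0.593 × 3.6) = exp(2.135) = 8.4554

8.46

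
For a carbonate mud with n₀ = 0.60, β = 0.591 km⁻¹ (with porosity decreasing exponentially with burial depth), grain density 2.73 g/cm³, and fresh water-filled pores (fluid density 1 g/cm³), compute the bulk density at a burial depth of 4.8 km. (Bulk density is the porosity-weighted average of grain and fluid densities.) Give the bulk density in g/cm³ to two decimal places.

Porosity at depth: n = 0.6·exp(−0.591×4.8) = 0.6×0.0586 = 0.0352
Bulk density: ρ_b = (1−n)ρ_g + n·ρ_f = 0.9648×2.73 + 0.0352×1
       = 2.634 + 0.035 = 2.669 g/cm³

2.67 g/cm³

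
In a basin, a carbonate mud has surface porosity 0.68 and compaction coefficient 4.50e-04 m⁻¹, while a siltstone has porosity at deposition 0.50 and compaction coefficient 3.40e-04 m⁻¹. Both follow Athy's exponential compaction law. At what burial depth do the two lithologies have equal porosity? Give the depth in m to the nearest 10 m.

Working in km (1 km = 1000 m; c in km⁻¹ = c in m⁻¹ × 1000):
Set φ₀ₐ e^(−cₐd) = φ₀ᵦ e^(−cᵦd) ⇒ ln(φ₀ₐ/φ₀ᵦ) = (cₐ − cᵦ)·d
d = ln(0.68/0.5) / (0.45 − 0.34) = 0.3075 / 0.11 = 2.795 km

2800 m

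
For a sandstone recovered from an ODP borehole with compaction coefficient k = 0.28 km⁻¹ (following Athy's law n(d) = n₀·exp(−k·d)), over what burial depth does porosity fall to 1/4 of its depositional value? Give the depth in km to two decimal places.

4.95 km

n/n₀ = 1/4 ⇒ exp(−k·d) = 1/4 ⇒ d = ln(4) / k
d = 1.3863 / 0.28 = 4.951 km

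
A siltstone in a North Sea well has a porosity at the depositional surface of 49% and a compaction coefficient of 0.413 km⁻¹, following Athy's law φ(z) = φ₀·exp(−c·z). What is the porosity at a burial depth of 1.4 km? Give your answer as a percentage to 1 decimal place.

27.5%

φ = φ₀·exp(−c·z) = 0.49 × exp(−0.413 × 1.4) = 0.49 × exp(−0.5782)
  = 0.49 × 0.5609 = 0.2748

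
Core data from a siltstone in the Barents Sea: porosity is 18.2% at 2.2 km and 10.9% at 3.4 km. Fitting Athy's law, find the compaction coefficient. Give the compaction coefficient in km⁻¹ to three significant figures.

Athy: phi(z) = phi₀ e^(−βz) ⇒ phi₁/phi₂ = e^{β(z₂−z₁)} ⇒ β = ln(phi₁/phi₂)/(z₂−z₁)
β = ln(0.182/0.109) / (3.4 − 2.2) = ln(1.67) / 1.2 = 0.5127 / 1.2 = 0.4272 km⁻¹

0.427 km⁻¹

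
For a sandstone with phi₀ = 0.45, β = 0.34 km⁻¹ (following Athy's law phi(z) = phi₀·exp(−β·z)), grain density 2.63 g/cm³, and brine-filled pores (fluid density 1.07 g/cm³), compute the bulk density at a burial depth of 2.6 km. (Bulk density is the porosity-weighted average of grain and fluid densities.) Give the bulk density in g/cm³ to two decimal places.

2.34 g/cm³

Porosity at depth: phi = 0.45·exp(−0.34×2.6) = 0.45×0.4131 = 0.1859
Bulk density: ρ_b = (1−phi)ρ_g + phi·ρ_f = 0.8141×2.63 + 0.1859×1.07
       = 2.141 + 0.199 = 2.340 g/cm³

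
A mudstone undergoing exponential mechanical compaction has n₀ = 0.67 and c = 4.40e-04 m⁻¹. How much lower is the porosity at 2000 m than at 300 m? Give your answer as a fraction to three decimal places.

Working in km (1 km = 1000 m; c in km⁻¹ = c in m⁻¹ × 1000):
n(0.3) = 0.67·e^(−0.44×0.3) = 0.5871
n(2) = 0.67·e^(−0.44×2) = 0.2779
Δn = 0.5871 − 0.2779 = 0.3092

0.309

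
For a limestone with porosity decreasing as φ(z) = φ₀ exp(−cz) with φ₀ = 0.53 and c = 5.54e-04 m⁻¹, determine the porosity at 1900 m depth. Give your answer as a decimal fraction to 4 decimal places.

0.1850

Working in km (1 km = 1000 m; c in km⁻¹ = c in m⁻¹ × 1000):
φ = φ₀·exp(−c·z) = 0.53 × exp(−0.554 × 1.9) = 0.53 × exp(−1.053)
  = 0.53 × 0.3490 = 0.1850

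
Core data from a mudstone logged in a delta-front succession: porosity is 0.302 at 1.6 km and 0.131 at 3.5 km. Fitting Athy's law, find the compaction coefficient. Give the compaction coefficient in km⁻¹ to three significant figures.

Athy: phi(Z) = phi₀ e^(−cZ) ⇒ phi₁/phi₂ = e^{c(Z₂−Z₁)} ⇒ c = ln(phi₁/phi₂)/(Z₂−Z₁)
c = ln(0.302/0.131) / (3.5 − 1.6) = ln(2.305) / 1.9 = 0.8352 / 1.9 = 0.4396 km⁻¹

0.440 km⁻¹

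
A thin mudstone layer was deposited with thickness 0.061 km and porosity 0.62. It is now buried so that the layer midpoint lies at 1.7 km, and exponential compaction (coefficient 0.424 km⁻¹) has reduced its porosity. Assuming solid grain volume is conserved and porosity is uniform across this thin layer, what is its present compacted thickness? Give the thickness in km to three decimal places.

Porosity at 1.7 km: φ = 0.62·exp(−0.424×1.7) = 0.3015
Solid-volume conservation: h(1−φ) = h₀(1−φ₀) ⇒ h = h₀·(1−φ₀)/(1−φ)
h = 0.061 × (1 − 0.62)/(1 − 0.3015) = 0.061 × 0.5441 = 0.0332 km

0.033 km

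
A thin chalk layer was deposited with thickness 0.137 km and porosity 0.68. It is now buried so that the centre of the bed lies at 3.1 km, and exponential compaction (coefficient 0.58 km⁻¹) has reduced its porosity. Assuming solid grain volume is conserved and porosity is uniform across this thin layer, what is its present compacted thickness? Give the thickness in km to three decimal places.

Porosity at 3.1 km: n = 0.68·exp(−0.58×3.1) = 0.1126
Solid-volume conservation: h(1−n) = h₀(1−n₀) ⇒ h = h₀·(1−n₀)/(1−n)
h = 0.137 × (1 − 0.68)/(1 − 0.1126) = 0.137 × 0.3606 = 0.0494 km

0.049 km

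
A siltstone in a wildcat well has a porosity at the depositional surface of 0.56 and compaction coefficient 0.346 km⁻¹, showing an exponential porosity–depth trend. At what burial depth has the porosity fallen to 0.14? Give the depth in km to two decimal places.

4.01 km

Invert Athy's law: z = ln(phi₀/phi) / k
z = ln(0.56/0.14) / 0.346 = ln(4) / 0.346 = 1.3863 / 0.346 = 4.007 km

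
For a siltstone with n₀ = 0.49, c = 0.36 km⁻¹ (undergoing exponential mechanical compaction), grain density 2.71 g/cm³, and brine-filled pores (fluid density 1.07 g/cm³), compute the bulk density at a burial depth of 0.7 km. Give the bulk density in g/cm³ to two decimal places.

Porosity at depth: n = 0.49·exp(−0.36×0.7) = 0.49×0.7772 = 0.3808
Bulk density: ρ_b = (1−n)ρ_g + n·ρ_f = 0.6192×2.71 + 0.3808×1.07
       = 1.678 + 0.408 = 2.085 g/cm³

2.09 g/cm³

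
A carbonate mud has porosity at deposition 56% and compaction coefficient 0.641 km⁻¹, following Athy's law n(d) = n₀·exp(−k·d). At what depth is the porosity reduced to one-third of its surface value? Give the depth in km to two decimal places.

n/n₀ = 1/3 ⇒ exp(−k·d) = 1/3 ⇒ d = ln(3) / k
d = 1.0986 / 0.641 = 1.714 km

1.71 km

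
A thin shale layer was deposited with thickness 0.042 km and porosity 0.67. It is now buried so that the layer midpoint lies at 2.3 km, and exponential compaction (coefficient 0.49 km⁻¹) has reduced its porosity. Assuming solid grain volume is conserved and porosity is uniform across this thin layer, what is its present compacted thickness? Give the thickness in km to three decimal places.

Porosity at 2.3 km: phi = 0.67·exp(−0.49×2.3) = 0.2171
Solid-volume conservation: h(1−phi) = h₀(1−phi₀) ⇒ h = h₀·(1−phi₀)/(1−phi)
h = 0.042 × (1 − 0.67)/(1 − 0.2171) = 0.042 × 0.4215 = 0.0177 km

0.018 km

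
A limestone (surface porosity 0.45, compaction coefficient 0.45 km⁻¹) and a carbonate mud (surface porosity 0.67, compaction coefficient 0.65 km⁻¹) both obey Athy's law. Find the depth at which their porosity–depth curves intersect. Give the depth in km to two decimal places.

Set n₀ₐ e^(−βₐd) = n₀ᵦ e^(−βᵦd) ⇒ ln(n₀ₐ/n₀ᵦ) = (βₐ − βᵦ)·d
d = ln(0.45/0.67) / (0.45 − 0.65) = -0.3980 / -0.2 = 1.990 km

1.99 km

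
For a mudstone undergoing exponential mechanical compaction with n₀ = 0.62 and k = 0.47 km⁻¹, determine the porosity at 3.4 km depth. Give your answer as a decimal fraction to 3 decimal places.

0.125

n = n₀·exp(−k·z) = 0.62 × exp(−0.47 × 3.4) = 0.62 × exp(−1.598)
  = 0.62 × 0.2023 = 0.1254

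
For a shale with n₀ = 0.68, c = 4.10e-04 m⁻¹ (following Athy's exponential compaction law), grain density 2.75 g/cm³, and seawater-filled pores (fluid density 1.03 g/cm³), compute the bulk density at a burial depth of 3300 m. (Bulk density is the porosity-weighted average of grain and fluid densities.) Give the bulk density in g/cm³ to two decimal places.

Working in km (1 km = 1000 m; c in km⁻¹ = c in m⁻¹ × 1000):
Porosity at depth: n = 0.68·exp(−0.41×3.3) = 0.68×0.2585 = 0.1758
Bulk density: ρ_b = (1−n)ρ_g + n·ρ_f = 0.8242×2.75 + 0.1758×1.03
       = 2.267 + 0.181 = 2.448 g/cm³

2.45 g/cm³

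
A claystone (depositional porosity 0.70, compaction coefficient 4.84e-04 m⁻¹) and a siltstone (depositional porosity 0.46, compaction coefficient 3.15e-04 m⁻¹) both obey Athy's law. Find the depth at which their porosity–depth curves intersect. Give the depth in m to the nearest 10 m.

Working in km (1 km = 1000 m; c in km⁻¹ = c in m⁻¹ × 1000):
Set φ₀ₐ e^(−cₐz) = φ₀ᵦ e^(−cᵦz) ⇒ ln(φ₀ₐ/φ₀ᵦ) = (cₐ − cᵦ)·z
z = ln(0.7/0.46) / (0.484 − 0.315) = 0.4199 / 0.169 = 2.484 km

2480 m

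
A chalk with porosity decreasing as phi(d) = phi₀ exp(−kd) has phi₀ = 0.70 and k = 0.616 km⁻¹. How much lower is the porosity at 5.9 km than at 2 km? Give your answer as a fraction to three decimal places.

0.186

phi(2) = 0.7·e^(−0.616×2) = 0.2042
phi(5.9) = 0.7·e^(−0.616×5.9) = 0.0185
Δphi = 0.2042 − 0.0185 = 0.1857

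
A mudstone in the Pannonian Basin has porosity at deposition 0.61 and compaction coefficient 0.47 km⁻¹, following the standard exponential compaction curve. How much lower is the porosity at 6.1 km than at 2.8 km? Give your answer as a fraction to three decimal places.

φ(2.8) = 0.61·e^(−0.47×2.8) = 0.1636
φ(6.1) = 0.61·e^(−0.47×6.1) = 0.0347
Δφ = 0.1636 − 0.0347 = 0.1289

0.129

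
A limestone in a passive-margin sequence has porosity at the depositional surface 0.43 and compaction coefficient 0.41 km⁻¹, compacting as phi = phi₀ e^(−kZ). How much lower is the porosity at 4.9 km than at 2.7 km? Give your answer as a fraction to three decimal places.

phi(2.7) = 0.43·e^(−0.41×2.7) = 0.1421
phi(4.9) = 0.43·e^(−0.41×4.9) = 0.0577
Δphi = 0.1421 − 0.0577 = 0.0845

0.084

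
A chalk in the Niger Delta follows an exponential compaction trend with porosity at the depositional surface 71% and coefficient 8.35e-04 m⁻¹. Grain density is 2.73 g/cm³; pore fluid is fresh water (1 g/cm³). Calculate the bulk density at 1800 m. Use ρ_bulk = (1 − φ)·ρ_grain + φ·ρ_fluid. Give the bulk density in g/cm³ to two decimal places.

Working in km (1 km = 1000 m; c in km⁻¹ = c in m⁻¹ × 1000):
Porosity at depth: φ = 0.71·exp(−0.835×1.8) = 0.71×0.2225 = 0.1579
Bulk density: ρ_b = (1−φ)ρ_g + φ·ρ_f = 0.8421×2.73 + 0.1579×1
       = 2.299 + 0.158 = 2.457 g/cm³

2.46 g/cm³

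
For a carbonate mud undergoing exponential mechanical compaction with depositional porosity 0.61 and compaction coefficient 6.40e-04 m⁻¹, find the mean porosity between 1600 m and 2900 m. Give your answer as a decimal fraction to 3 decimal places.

Working in km (1 km = 1000 m; k in km⁻¹ = k in m⁻¹ × 1000):
⟨n⟩ = (1/(d₂−d₁)) ∫ n₀ e^(−kd) dd = n₀·(e^(−k·d₁) − e^(−k·d₂)) / (k·(d₂−d₁))
e^(−0.64×1.6) = 0.3592; e^(−0.64×2.9) = 0.1563
⟨n⟩ = 0.61 × (0.3592 − 0.1563) / (0.64 × 1.3) = 0.61 × 0.2438 = 0.1487

0.149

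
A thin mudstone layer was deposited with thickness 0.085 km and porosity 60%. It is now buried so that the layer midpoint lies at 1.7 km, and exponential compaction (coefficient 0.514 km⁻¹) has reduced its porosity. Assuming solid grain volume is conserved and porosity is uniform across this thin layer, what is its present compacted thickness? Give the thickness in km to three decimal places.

Porosity at 1.7 km: phi = 0.6·exp(−0.514×1.7) = 0.2504
Solid-volume conservation: h(1−phi) = h₀(1−phi₀) ⇒ h = h₀·(1−phi₀)/(1−phi)
h = 0.085 × (1 − 0.6)/(1 − 0.2504) = 0.085 × 0.5336 = 0.0454 km

0.045 km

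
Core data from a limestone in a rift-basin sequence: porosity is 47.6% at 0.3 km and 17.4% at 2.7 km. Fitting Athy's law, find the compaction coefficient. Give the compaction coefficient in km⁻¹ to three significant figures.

0.419 km⁻¹

Athy: phi(z) = phi₀ e^(−βz) ⇒ phi₁/phi₂ = e^{β(z₂−z₁)} ⇒ β = ln(phi₁/phi₂)/(z₂−z₁)
β = ln(0.476/0.174) / (2.7 − 0.3) = ln(2.736) / 2.4 = 1.0064 / 2.4 = 0.4193 km⁻¹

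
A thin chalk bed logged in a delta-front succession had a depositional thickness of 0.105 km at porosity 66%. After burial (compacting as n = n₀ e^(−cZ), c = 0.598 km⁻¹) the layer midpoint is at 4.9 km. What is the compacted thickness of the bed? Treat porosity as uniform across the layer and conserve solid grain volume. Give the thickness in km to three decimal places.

0.037 km

Porosity at 4.9 km: n = 0.66·exp(−0.598×4.9) = 0.0352
Solid-volume conservation: h(1−n) = h₀(1−n₀) ⇒ h = h₀·(1−n₀)/(1−n)
h = 0.105 × (1 − 0.66)/(1 − 0.0352) = 0.105 × 0.3524 = 0.0370 km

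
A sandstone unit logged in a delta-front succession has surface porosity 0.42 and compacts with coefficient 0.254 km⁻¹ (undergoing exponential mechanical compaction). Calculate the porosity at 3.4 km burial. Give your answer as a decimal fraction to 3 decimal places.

0.177

φ = φ₀·exp(−β·z) = 0.42 × exp(−0.254 × 3.4) = 0.42 × exp(−0.8636)
  = 0.42 × 0.4216 = 0.1771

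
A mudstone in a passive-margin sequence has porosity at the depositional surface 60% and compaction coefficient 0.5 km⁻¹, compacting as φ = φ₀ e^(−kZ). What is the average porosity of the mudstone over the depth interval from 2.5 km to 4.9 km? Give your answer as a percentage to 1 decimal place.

10.0%

⟨φ⟩ = (1/(Z₂−Z₁)) ∫ φ₀ e^(−kZ) dZ = φ₀·(e^(−k·Z₁) − e^(−k·Z₂)) / (k·(Z₂−Z₁))
e^(−0.5×2.5) = 0.2865; e^(−0.5×4.9) = 0.0863
⟨φ⟩ = 0.6 × (0.2865 − 0.0863) / (0.5 × 2.4) = 0.6 × 0.1668 = 0.1001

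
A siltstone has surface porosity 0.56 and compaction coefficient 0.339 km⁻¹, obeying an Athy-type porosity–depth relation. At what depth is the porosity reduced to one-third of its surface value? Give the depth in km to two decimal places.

n/n₀ = 1/3 ⇒ exp(−c·Z) = 1/3 ⇒ Z = ln(3) / c
Z = 1.0986 / 0.339 = 3.241 km

3.24 km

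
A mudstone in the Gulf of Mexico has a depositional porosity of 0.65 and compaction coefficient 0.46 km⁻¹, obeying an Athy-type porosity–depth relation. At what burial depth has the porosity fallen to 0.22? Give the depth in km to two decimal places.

2.36 km

Invert Athy's law: z = ln(phi₀/phi) / k
z = ln(0.65/0.22) / 0.46 = ln(2.955) / 0.46 = 1.0833 / 0.46 = 2.355 km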